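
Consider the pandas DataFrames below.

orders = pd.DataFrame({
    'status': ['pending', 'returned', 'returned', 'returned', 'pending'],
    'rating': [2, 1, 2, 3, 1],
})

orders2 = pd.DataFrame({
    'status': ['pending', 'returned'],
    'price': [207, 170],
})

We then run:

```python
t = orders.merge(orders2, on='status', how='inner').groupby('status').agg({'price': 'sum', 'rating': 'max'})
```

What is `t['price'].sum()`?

924

merge on 'status' (how='inner') → 5 rows:
     status  rating  price
0   pending       2    207
1  returned       1    170
2  returned       2    170
3  returned       3    170
4   pending       1    207
group by status: sum(price), max(rating):
          price  rating
status                 
pending     414       2
returned    510       3
The sum of column 'price' is 924.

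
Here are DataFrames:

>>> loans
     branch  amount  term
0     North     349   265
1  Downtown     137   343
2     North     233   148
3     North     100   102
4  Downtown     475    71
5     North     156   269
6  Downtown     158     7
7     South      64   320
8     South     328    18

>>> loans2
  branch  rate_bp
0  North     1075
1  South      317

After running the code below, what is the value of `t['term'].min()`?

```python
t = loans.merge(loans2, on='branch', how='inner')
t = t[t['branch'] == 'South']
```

18

merge on 'branch' (how='inner') → 6 rows:
  branch  amount  term  rate_bp
0  North     349   265     1075
1  North     233   148     1075
2  North     100   102     1075
3  North     156   269     1075
4  South      64   320      317
5  South     328    18      317
filter rows where branch == 'South':
  branch  amount  term  rate_bp
4  South      64   320      317
5  South     328    18      317
The min of column 'term' is 18.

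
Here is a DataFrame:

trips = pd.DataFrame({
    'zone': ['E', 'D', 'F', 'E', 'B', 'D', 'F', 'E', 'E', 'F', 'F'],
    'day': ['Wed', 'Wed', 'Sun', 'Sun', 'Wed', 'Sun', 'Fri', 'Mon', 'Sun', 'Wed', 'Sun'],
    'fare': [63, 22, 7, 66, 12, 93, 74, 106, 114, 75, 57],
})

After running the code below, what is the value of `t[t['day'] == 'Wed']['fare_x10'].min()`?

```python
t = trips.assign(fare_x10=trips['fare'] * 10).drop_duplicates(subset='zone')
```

add column fare_x10 = trips['fare'] * 10:
   zone  day  fare  fare_x10
0     E  Wed    63       630
1     D  Wed    22       220
2     F  Sun     7        70
3     E  Sun    66       660
4     B  Wed    12       120
5     D  Sun    93       930
6     F  Fri    74       740
7     E  Mon   106      1060
8     E  Sun   114      1140
9     F  Wed    75       750
10    F  Sun    57       570
drop duplicate zone (keep=first):
  zone  day  fare  fare_x10
0    E  Wed    63       630
1    D  Wed    22       220
2    F  Sun     7        70
4    B  Wed    12       120
filter rows where day == 'Wed':
  zone  day  fare  fare_x10
0    E  Wed    63       630
1    D  Wed    22       220
4    B  Wed    12       120
min of column 'fare_x10' → 120

120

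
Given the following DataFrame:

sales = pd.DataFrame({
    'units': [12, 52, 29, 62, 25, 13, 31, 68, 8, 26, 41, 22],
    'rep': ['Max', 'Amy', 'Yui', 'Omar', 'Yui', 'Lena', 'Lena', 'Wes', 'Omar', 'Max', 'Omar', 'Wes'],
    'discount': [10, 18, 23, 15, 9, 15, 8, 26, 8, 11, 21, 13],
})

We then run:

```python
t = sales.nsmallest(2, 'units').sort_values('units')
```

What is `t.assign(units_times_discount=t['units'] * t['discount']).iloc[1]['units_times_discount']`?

take 2 rows with smallest units:
   units   rep  discount
8      8  Omar         8
0     12   Max        10
sort by units:
   units   rep  discount
8      8  Omar         8
0     12   Max        10
add column units_times_discount = t['units'] * t['discount']:
   units   rep  discount  units_times_discount
8      8  Omar         8                    64
0     12   Max        10                   120
value at position 1, column 'units_times_discount' → 120

120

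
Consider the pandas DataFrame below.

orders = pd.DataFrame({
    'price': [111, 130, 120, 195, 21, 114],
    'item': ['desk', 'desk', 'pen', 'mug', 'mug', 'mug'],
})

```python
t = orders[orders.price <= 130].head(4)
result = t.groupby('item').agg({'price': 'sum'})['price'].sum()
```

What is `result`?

filter rows where price <= 130:
   price  item
0    111  desk
1    130  desk
2    120   pen
4     21   mug
5    114   mug
take first 4 rows:
   price  item
0    111  desk
1    130  desk
2    120   pen
4     21   mug
group by item, sum of price:
      price
item       
desk    241
mug      21
pen     120

382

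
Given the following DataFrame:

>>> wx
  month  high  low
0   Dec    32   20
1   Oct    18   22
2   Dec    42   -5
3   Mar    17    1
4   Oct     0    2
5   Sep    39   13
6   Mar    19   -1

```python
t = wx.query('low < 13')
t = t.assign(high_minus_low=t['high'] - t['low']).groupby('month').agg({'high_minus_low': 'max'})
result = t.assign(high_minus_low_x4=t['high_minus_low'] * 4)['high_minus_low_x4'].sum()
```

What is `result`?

filter rows where low < 13:
  month  high  low
2   Dec    42   -5
3   Mar    17    1
4   Oct     0    2
6   Mar    19   -1
add column high_minus_low = t['high'] - t['low']:
  month  high  low  high_minus_low
2   Dec    42   -5              47
3   Mar    17    1              16
4   Oct     0    2              -2
6   Mar    19   -1              20
group by month, max of high_minus_low:
       high_minus_low
month                
Dec                47
Mar                20
Oct                -2
add column high_minus_low_x4 = t['high_minus_low'] * 4:
       high_minus_low  high_minus_low_x4
month                                   
Dec                47                188
Mar                20                 80
Oct                -2                 -8
Then the sum of column 'high_minus_low_x4': 260

260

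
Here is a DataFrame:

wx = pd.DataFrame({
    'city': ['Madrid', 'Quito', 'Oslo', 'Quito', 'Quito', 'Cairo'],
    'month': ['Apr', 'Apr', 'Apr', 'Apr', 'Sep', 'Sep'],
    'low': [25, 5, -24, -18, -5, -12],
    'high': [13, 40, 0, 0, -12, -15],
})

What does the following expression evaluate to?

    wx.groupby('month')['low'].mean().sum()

-11.5

group by month, mean of low:
month
Apr   -3.0
Sep   -8.5
Name: low, dtype: float64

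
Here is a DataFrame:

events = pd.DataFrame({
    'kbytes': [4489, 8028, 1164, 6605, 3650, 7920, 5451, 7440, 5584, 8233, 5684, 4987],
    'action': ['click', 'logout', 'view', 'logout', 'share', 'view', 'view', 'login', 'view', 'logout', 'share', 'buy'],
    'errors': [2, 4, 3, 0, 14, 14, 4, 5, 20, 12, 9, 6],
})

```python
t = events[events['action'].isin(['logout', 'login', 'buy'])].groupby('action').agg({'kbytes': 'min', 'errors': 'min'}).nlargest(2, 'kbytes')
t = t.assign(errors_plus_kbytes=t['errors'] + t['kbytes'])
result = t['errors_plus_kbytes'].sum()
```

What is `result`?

14050

filter rows where action in ['logout', 'login', 'buy']:
    kbytes  action  errors
1     8028  logout       4
3     6605  logout       0
7     7440   login       5
9     8233  logout      12
11    4987     buy       6
group by action: min(kbytes), min(errors):
        kbytes  errors
action                
buy       4987       6
login     7440       5
logout    6605       0
take 2 rows with largest kbytes:
        kbytes  errors
action                
login     7440       5
logout    6605       0
add column errors_plus_kbytes = t['errors'] + t['kbytes']:
        kbytes  errors  errors_plus_kbytes
action                                    
login     7440       5                7445
logout    6605       0                6605
Then the sum of column 'errors_plus_kbytes': 14050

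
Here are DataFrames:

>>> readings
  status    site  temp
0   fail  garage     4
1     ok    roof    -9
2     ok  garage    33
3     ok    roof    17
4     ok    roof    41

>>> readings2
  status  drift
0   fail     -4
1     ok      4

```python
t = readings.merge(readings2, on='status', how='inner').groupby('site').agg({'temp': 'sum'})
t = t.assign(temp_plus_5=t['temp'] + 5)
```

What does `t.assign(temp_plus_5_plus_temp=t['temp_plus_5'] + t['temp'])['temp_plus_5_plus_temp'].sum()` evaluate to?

merge on 'status' (how='inner') → 5 rows:
  status    site  temp  drift
0   fail  garage     4     -4
1     ok    roof    -9      4
2     ok  garage    33      4
3     ok    roof    17      4
4     ok    roof    41      4
group by site, sum of temp:
        temp
site        
garage    37
roof      49
add column temp_plus_5 = t['temp'] + 5:
        temp  temp_plus_5
site                     
garage    37           42
roof      49           54
add column temp_plus_5_plus_temp = t['temp_plus_5'] + t['temp']:
        temp  temp_plus_5  temp_plus_5_plus_temp
site                                            
garage    37           42                     79
roof      49           54                    103

182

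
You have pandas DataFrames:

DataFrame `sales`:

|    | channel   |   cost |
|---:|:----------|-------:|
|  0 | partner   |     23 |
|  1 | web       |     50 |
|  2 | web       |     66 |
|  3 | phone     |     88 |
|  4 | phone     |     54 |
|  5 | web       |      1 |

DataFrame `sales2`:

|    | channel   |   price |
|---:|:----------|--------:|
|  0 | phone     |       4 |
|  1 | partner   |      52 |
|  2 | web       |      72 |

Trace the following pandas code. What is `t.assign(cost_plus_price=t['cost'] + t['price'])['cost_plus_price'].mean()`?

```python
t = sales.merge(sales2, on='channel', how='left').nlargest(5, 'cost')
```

97.0

merge on 'channel' (how='left') → 6 rows:
   channel  cost  price
0  partner    23     52
1      web    50     72
2      web    66     72
3    phone    88      4
4    phone    54      4
5      web     1     72
take 5 rows with largest cost:
   channel  cost  price
3    phone    88      4
2      web    66     72
4    phone    54      4
1      web    50     72
0  partner    23     52
add column cost_plus_price = t['cost'] + t['price']:
   channel  cost  price  cost_plus_price
3    phone    88      4               92
2      web    66     72              138
4    phone    54      4               58
1      web    50     72              122
0  partner    23     52               75
Hence 97.0.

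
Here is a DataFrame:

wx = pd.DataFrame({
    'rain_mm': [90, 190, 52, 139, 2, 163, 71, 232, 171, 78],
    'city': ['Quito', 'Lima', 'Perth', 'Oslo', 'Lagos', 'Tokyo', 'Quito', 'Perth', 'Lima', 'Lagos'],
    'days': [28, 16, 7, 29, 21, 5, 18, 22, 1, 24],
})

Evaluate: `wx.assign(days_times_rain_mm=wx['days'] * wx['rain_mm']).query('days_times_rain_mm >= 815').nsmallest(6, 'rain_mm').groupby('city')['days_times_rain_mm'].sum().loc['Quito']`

3798

add column days_times_rain_mm = wx['days'] * wx['rain_mm']:
   rain_mm   city  days  days_times_rain_mm
0       90  Quito    28                2520
1      190   Lima    16                3040
2       52  Perth     7                 364
3      139   Oslo    29                4031
4        2  Lagos    21                  42
5      163  Tokyo     5                 815
6       71  Quito    18                1278
7      232  Perth    22                5104
8      171   Lima     1                 171
9       78  Lagos    24                1872
filter rows where days_times_rain_mm >= 815:
   rain_mm   city  days  days_times_rain_mm
0       90  Quito    28                2520
1      190   Lima    16                3040
3      139   Oslo    29                4031
5      163  Tokyo     5                 815
6       71  Quito    18                1278
7      232  Perth    22                5104
9       78  Lagos    24                1872
take 6 rows with smallest rain_mm:
   rain_mm   city  days  days_times_rain_mm
6       71  Quito    18                1278
9       78  Lagos    24                1872
0       90  Quito    28                2520
3      139   Oslo    29                4031
5      163  Tokyo     5                 815
1      190   Lima    16                3040
group by city, sum of days_times_rain_mm:
city
Lagos    1872
Lima     3040
Oslo     4031
Quito    3798
Tokyo     815
Name: days_times_rain_mm, dtype: int64
Finally, value at index 'Quito' = 3798.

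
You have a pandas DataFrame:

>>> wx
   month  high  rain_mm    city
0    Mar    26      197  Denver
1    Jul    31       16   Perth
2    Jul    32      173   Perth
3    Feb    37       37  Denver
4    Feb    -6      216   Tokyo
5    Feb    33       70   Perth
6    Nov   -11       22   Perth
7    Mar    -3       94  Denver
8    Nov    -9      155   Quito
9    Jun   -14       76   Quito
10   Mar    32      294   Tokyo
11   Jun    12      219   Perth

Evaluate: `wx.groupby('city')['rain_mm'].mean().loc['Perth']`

group by city, mean of rain_mm:
city
Denver    109.333333
Perth     100.000000
Quito     115.500000
Tokyo     255.000000
Name: rain_mm, dtype: float64

100.0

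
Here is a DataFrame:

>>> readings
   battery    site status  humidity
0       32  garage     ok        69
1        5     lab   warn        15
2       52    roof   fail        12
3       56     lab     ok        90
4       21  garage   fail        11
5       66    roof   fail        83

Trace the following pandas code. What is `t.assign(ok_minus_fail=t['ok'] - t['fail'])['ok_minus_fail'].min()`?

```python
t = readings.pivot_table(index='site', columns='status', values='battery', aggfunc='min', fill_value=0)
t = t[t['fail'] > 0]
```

pivot: rows=site, cols=status, min(battery):
status  fail  ok  warn
site                  
garage    21  32     0
lab        0  56     5
roof      52   0     0
filter rows where fail > 0:
status  fail  ok  warn
site                  
garage    21  32     0
roof      52   0     0
add column ok_minus_fail = t['ok'] - t['fail']:
status  fail  ok  warn  ok_minus_fail
site                                 
garage    21  32     0             11
roof      52   0     0            -52
The min of column 'ok_minus_fail' is -52.

-52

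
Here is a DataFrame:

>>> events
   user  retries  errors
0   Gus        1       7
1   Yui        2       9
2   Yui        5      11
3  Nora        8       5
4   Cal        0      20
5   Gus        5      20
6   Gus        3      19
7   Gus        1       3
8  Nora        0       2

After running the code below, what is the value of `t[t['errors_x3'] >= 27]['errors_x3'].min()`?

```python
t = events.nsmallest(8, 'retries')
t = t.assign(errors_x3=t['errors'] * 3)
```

27

take 8 rows with smallest retries:
   user  retries  errors
4   Cal        0      20
8  Nora        0       2
0   Gus        1       7
7   Gus        1       3
1   Yui        2       9
6   Gus        3      19
2   Yui        5      11
5   Gus        5      20
add column errors_x3 = t['errors'] * 3:
   user  retries  errors  errors_x3
4   Cal        0      20         60
8  Nora        0       2          6
0   Gus        1       7         21
7   Gus        1       3          9
1   Yui        2       9         27
6   Gus        3      19         57
2   Yui        5      11         33
5   Gus        5      20         60
filter rows where errors_x3 >= 27:
  user  retries  errors  errors_x3
4  Cal        0      20         60
1  Yui        2       9         27
6  Gus        3      19         57
2  Yui        5      11         33
5  Gus        5      20         60
Reading off the min of column 'errors_x3', we get 27.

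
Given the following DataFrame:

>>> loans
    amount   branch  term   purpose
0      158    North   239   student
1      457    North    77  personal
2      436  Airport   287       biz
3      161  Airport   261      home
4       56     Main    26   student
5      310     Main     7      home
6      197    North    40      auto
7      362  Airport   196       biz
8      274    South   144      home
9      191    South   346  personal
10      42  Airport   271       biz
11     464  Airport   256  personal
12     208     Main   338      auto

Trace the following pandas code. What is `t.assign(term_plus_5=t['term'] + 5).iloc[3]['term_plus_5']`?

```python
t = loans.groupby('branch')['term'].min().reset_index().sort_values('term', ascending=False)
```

group by branch, min of term:
branch
Airport    196
Main         7
North       40
South      144
Name: term, dtype: int64
reset_index():
    branch  term
0  Airport   196
1     Main     7
2    North    40
3    South   144
sort by term descending:
    branch  term
0  Airport   196
3    South   144
2    North    40
1     Main     7
add column term_plus_5 = t['term'] + 5:
    branch  term  term_plus_5
0  Airport   196          201
3    South   144          149
2    North    40           45
1     Main     7           12
Then the value at position 3, column 'term_plus_5': 12

12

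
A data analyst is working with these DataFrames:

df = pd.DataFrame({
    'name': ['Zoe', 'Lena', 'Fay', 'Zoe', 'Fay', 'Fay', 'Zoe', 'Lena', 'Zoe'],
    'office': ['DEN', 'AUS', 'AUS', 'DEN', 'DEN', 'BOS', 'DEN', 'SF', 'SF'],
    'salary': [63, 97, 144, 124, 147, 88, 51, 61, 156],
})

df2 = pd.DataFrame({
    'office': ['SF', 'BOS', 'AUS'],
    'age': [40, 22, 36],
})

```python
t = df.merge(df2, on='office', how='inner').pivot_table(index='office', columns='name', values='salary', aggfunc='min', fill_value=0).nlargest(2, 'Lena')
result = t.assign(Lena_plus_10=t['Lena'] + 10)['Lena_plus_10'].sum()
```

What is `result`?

merge on 'office' (how='inner') → 5 rows:
   name office  salary  age
0  Lena    AUS      97   36
1   Fay    AUS     144   36
2   Fay    BOS      88   22
3  Lena     SF      61   40
4   Zoe     SF     156   40
pivot: rows=office, cols=name, min(salary):
name    Fay  Lena  Zoe
office                
AUS     144    97    0
BOS      88     0    0
SF        0    61  156
take 2 rows with largest Lena:
name    Fay  Lena  Zoe
office                
AUS     144    97    0
SF        0    61  156
add column Lena_plus_10 = t['Lena'] + 10:
name    Fay  Lena  Zoe  Lena_plus_10
office                              
AUS     144    97    0           107
SF        0    61  156            71
Hence 178.

178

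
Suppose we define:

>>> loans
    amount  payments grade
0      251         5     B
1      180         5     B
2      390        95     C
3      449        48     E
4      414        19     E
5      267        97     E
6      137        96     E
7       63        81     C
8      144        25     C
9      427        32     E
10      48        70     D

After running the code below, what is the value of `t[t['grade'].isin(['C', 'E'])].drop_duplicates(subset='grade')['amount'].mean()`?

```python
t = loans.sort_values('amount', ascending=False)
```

419.5

sort by amount descending:
    amount  payments grade
3      449        48     E
9      427        32     E
4      414        19     E
2      390        95     C
5      267        97     E
0      251         5     B
1      180         5     B
8      144        25     C
6      137        96     E
7       63        81     C
10      48        70     D
filter rows where grade in ['C', 'E']:
   amount  payments grade
3     449        48     E
9     427        32     E
4     414        19     E
2     390        95     C
5     267        97     E
8     144        25     C
6     137        96     E
7      63        81     C
drop duplicate grade (keep=first):
   amount  payments grade
3     449        48     E
2     390        95     C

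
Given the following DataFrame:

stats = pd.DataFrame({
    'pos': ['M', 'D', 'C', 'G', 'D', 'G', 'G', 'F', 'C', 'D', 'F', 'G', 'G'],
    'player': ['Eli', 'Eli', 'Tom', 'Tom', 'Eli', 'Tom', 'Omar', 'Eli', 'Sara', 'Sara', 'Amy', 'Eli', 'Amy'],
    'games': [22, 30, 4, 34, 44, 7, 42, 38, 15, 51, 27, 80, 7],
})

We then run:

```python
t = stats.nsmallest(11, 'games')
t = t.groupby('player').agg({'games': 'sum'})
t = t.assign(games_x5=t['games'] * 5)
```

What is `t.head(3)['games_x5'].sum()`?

take 11 rows with smallest games:
   pos player  games
2    C    Tom      4
5    G    Tom      7
12   G    Amy      7
8    C   Sara     15
0    M    Eli     22
10   F    Amy     27
1    D    Eli     30
3    G    Tom     34
7    F    Eli     38
6    G   Omar     42
4    D    Eli     44
group by player, sum of games:
        games
player       
Amy        34
Eli       134
Omar       42
Sara       15
Tom        45
add column games_x5 = t['games'] * 5:
        games  games_x5
player                 
Amy        34       170
Eli       134       670
Omar       42       210
Sara       15        75
Tom        45       225
take first 3 rows:
        games  games_x5
player                 
Amy        34       170
Eli       134       670
Omar       42       210

1050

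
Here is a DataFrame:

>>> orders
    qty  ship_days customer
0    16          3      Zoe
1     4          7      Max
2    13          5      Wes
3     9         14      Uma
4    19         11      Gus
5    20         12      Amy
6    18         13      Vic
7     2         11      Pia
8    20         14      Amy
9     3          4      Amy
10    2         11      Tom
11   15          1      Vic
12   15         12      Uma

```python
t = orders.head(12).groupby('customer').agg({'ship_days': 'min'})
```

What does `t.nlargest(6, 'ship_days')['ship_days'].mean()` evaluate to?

take first 12 rows:
    qty  ship_days customer
0    16          3      Zoe
1     4          7      Max
2    13          5      Wes
3     9         14      Uma
4    19         11      Gus
5    20         12      Amy
6    18         13      Vic
7     2         11      Pia
8    20         14      Amy
9     3          4      Amy
10    2         11      Tom
11   15          1      Vic
group by customer, min of ship_days:
          ship_days
customer           
Amy               4
Gus              11
Max               7
Pia              11
Tom              11
Uma              14
Vic               1
Wes               5
Zoe               3
take 6 rows with largest ship_days:
          ship_days
customer           
Uma              14
Gus              11
Pia              11
Tom              11
Max               7
Wes               5

9.83333333333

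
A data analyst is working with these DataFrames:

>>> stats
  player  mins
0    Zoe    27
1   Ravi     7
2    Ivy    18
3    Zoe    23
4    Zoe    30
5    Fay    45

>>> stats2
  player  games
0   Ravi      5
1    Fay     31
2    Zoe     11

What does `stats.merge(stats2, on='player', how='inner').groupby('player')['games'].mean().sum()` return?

merge on 'player' (how='inner') → 5 rows:
  player  mins  games
0    Zoe    27     11
1   Ravi     7      5
2    Zoe    23     11
3    Zoe    30     11
4    Fay    45     31
group by player, mean of games:
player
Fay     31.0
Ravi     5.0
Zoe     11.0
Name: games, dtype: float64
Hence 47.0.

47.0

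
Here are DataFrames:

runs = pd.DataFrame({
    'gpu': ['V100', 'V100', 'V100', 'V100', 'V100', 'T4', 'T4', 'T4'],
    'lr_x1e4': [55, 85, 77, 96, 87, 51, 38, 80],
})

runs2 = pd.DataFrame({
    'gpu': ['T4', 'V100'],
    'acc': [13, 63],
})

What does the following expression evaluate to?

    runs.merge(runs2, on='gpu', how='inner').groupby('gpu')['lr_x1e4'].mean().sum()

136.333333333

merge on 'gpu' (how='inner') → 8 rows:
    gpu  lr_x1e4  acc
0  V100       55   63
1  V100       85   63
2  V100       77   63
3  V100       96   63
4  V100       87   63
5    T4       51   13
6    T4       38   13
7    T4       80   13
group by gpu, mean of lr_x1e4:
gpu
T4      56.333333
V100    80.000000
Name: lr_x1e4, dtype: float64
Hence 136.333333333.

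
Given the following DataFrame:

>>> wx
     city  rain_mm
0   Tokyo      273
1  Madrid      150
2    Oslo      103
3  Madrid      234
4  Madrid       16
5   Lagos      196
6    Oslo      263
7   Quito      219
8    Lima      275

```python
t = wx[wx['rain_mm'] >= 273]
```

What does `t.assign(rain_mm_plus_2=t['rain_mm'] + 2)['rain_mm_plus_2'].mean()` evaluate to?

filter rows where rain_mm >= 273:
    city  rain_mm
0  Tokyo      273
8   Lima      275
add column rain_mm_plus_2 = t['rain_mm'] + 2:
    city  rain_mm  rain_mm_plus_2
0  Tokyo      273             275
8   Lima      275             277

276.0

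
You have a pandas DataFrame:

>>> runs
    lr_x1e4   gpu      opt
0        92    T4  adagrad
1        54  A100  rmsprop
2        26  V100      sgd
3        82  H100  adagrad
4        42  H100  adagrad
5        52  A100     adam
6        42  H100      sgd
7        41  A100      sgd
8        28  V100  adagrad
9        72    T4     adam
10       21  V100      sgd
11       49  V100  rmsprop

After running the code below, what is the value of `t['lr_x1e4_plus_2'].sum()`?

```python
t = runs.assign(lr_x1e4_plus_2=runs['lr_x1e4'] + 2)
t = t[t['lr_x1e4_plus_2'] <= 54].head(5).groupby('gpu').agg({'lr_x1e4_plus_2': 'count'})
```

5

add column lr_x1e4_plus_2 = runs['lr_x1e4'] + 2:
    lr_x1e4   gpu      opt  lr_x1e4_plus_2
0        92    T4  adagrad              94
1        54  A100  rmsprop              56
2        26  V100      sgd              28
3        82  H100  adagrad              84
4        42  H100  adagrad              44
5        52  A100     adam              54
6        42  H100      sgd              44
7        41  A100      sgd              43
8        28  V100  adagrad              30
9        72    T4     adam              74
10       21  V100      sgd              23
11       49  V100  rmsprop              51
filter rows where lr_x1e4_plus_2 <= 54:
    lr_x1e4   gpu      opt  lr_x1e4_plus_2
2        26  V100      sgd              28
4        42  H100  adagrad              44
5        52  A100     adam              54
6        42  H100      sgd              44
7        41  A100      sgd              43
8        28  V100  adagrad              30
10       21  V100      sgd              23
11       49  V100  rmsprop              51
take first 5 rows:
   lr_x1e4   gpu      opt  lr_x1e4_plus_2
2       26  V100      sgd              28
4       42  H100  adagrad              44
5       52  A100     adam              54
6       42  H100      sgd              44
7       41  A100      sgd              43
group by gpu, count of lr_x1e4_plus_2:
      lr_x1e4_plus_2
gpu                 
A100               2
H100               2
V100               1
The sum of column 'lr_x1e4_plus_2' is 5.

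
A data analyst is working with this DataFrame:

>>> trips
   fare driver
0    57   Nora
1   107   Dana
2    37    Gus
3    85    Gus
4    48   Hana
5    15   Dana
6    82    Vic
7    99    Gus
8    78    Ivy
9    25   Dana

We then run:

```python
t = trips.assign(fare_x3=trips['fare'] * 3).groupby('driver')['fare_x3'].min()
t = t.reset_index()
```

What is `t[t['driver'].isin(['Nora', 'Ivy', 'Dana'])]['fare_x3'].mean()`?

150.0

add column fare_x3 = trips['fare'] * 3:
   fare driver  fare_x3
0    57   Nora      171
1   107   Dana      321
2    37    Gus      111
3    85    Gus      255
4    48   Hana      144
5    15   Dana       45
6    82    Vic      246
7    99    Gus      297
8    78    Ivy      234
9    25   Dana       75
group by driver, min of fare_x3:
driver
Dana     45
Gus     111
Hana    144
Ivy     234
Nora    171
Vic     246
Name: fare_x3, dtype: int64
reset_index():
  driver  fare_x3
0   Dana       45
1    Gus      111
2   Hana      144
3    Ivy      234
4   Nora      171
5    Vic      246
filter rows where driver in ['Nora', 'Ivy', 'Dana']:
  driver  fare_x3
0   Dana       45
3    Ivy      234
4   Nora      171
Hence 150.0.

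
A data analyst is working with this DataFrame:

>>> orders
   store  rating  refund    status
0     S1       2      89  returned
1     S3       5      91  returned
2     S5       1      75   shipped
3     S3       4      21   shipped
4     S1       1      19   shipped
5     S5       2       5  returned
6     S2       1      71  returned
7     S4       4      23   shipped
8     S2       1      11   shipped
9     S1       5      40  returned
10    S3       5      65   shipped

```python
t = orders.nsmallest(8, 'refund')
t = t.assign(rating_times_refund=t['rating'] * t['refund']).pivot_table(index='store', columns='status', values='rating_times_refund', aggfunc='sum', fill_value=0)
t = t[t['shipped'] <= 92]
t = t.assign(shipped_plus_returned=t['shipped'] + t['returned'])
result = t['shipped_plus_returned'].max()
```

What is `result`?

219

take 8 rows with smallest refund:
   store  rating  refund    status
5     S5       2       5  returned
8     S2       1      11   shipped
4     S1       1      19   shipped
3     S3       4      21   shipped
7     S4       4      23   shipped
9     S1       5      40  returned
10    S3       5      65   shipped
6     S2       1      71  returned
add column rating_times_refund = t['rating'] * t['refund']:
   store  rating  refund    status  rating_times_refund
5     S5       2       5  returned                   10
8     S2       1      11   shipped                   11
4     S1       1      19   shipped                   19
3     S3       4      21   shipped                   84
7     S4       4      23   shipped                   92
9     S1       5      40  returned                  200
10    S3       5      65   shipped                  325
6     S2       1      71  returned                   71
pivot: rows=store, cols=status, sum(rating_times_refund):
status  returned  shipped
store                    
S1           200       19
S2            71       11
S3             0      409
S4             0       92
S5            10        0
filter rows where shipped <= 92:
status  returned  shipped
store                    
S1           200       19
S2            71       11
S4             0       92
S5            10        0
add column shipped_plus_returned = t['shipped'] + t['returned']:
status  returned  shipped  shipped_plus_returned
store                                           
S1           200       19                    219
S2            71       11                     82
S4             0       92                     92
S5            10        0                     10
Taking the max of column 'shipped_plus_returned' gives 219.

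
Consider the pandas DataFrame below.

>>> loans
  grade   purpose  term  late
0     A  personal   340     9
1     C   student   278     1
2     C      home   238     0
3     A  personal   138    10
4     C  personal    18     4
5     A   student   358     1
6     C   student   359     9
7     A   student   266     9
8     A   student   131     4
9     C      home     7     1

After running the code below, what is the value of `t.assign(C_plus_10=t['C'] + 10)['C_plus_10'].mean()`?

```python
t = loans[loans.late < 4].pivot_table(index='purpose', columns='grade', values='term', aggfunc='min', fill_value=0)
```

152.5

filter rows where late < 4:
  grade  purpose  term  late
1     C  student   278     1
2     C     home   238     0
5     A  student   358     1
9     C     home     7     1
pivot: rows=purpose, cols=grade, min(term):
grade      A    C
purpose          
home       0    7
student  358  278
add column C_plus_10 = t['C'] + 10:
grade      A    C  C_plus_10
purpose                     
home       0    7         17
student  358  278        288
Taking the mean of column 'C_plus_10' gives 152.5.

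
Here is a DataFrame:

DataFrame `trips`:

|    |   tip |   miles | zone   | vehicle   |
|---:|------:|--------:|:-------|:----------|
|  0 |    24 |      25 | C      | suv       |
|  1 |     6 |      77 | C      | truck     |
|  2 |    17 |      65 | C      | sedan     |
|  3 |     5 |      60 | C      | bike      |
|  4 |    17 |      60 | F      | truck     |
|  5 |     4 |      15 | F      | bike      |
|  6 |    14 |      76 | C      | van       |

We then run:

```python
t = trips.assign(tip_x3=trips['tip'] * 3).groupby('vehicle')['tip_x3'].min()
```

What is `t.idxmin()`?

add column tip_x3 = trips['tip'] * 3:
   tip  miles zone vehicle  tip_x3
0   24     25    C     suv      72
1    6     77    C   truck      18
2   17     65    C   sedan      51
3    5     60    C    bike      15
4   17     60    F   truck      51
5    4     15    F    bike      12
6   14     76    C     van      42
group by vehicle, min of tip_x3:
vehicle
bike     12
sedan    51
suv      72
truck    18
van      42
Name: tip_x3, dtype: int64
Reading off the label with the smallest value, we get bike.

bike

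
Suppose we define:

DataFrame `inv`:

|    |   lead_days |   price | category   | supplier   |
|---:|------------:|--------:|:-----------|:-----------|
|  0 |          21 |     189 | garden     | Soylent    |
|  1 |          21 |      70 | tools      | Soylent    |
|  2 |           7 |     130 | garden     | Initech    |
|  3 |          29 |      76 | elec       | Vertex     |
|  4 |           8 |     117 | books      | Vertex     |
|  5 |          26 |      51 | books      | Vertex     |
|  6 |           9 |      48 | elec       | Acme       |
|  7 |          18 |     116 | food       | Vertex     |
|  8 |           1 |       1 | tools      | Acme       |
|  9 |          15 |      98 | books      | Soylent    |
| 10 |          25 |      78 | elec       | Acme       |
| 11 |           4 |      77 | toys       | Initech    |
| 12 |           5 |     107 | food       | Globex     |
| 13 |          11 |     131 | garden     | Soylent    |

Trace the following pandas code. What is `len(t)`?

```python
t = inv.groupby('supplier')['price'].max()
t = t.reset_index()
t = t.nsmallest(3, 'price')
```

group by supplier, max of price:
supplier
Acme        78
Globex     107
Initech    130
Soylent    189
Vertex     117
Name: price, dtype: int64
reset_index():
  supplier  price
0     Acme     78
1   Globex    107
2  Initech    130
3  Soylent    189
4   Vertex    117
take 3 rows with smallest price:
  supplier  price
0     Acme     78
1   Globex    107
4   Vertex    117
The number of rows is 3.

3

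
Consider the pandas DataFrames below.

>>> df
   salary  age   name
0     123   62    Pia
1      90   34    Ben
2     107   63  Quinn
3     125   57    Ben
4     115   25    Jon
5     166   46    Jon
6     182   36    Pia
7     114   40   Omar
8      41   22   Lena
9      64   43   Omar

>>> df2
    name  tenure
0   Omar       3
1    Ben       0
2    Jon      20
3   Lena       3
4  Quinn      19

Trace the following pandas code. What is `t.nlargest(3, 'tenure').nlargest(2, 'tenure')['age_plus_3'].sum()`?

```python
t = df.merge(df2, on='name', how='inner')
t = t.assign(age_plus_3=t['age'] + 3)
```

77

merge on 'name' (how='inner') → 8 rows:
   salary  age   name  tenure
0      90   34    Ben       0
1     107   63  Quinn      19
2     125   57    Ben       0
3     115   25    Jon      20
4     166   46    Jon      20
5     114   40   Omar       3
6      41   22   Lena       3
7      64   43   Omar       3
add column age_plus_3 = t['age'] + 3:
   salary  age   name  tenure  age_plus_3
0      90   34    Ben       0          37
1     107   63  Quinn      19          66
2     125   57    Ben       0          60
3     115   25    Jon      20          28
4     166   46    Jon      20          49
5     114   40   Omar       3          43
6      41   22   Lena       3          25
7      64   43   Omar       3          46
take 3 rows with largest tenure:
   salary  age   name  tenure  age_plus_3
3     115   25    Jon      20          28
4     166   46    Jon      20          49
1     107   63  Quinn      19          66
take 2 rows with largest tenure:
   salary  age name  tenure  age_plus_3
3     115   25  Jon      20          28
4     166   46  Jon      20          49
Finally, sum of column 'age_plus_3' = 77.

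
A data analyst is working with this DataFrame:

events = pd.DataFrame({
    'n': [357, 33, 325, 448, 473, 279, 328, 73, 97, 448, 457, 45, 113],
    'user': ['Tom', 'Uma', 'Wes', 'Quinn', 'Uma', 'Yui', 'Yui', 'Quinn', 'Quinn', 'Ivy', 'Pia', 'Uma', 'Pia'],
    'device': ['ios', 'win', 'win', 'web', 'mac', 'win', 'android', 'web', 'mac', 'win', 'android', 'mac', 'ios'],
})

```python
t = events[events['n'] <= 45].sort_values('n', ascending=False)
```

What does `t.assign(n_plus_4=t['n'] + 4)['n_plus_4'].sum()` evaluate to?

86

filter rows where n <= 45:
     n user device
1   33  Uma    win
11  45  Uma    mac
sort by n descending:
     n user device
11  45  Uma    mac
1   33  Uma    win
add column n_plus_4 = t['n'] + 4:
     n user device  n_plus_4
11  45  Uma    mac        49
1   33  Uma    win        37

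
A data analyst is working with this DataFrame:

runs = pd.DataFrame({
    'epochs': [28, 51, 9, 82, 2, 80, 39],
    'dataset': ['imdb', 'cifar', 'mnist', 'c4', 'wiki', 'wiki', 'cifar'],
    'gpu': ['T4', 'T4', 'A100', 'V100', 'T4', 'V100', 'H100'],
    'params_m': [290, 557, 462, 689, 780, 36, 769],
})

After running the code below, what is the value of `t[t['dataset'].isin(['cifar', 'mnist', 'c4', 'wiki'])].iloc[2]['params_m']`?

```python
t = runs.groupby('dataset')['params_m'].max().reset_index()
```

462

group by dataset, max of params_m:
dataset
c4       689
cifar    769
imdb     290
mnist    462
wiki     780
Name: params_m, dtype: int64
reset_index():
  dataset  params_m
0      c4       689
1   cifar       769
2    imdb       290
3   mnist       462
4    wiki       780
filter rows where dataset in ['cifar', 'mnist', 'c4', 'wiki']:
  dataset  params_m
0      c4       689
1   cifar       769
3   mnist       462
4    wiki       780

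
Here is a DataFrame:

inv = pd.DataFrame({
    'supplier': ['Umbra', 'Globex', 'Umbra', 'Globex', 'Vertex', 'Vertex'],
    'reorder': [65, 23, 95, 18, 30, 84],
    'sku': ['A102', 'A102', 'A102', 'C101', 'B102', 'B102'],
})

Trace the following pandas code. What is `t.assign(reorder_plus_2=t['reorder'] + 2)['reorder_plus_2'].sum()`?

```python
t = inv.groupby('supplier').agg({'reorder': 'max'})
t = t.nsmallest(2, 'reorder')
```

group by supplier, max of reorder:
          reorder
supplier         
Globex         23
Umbra          95
Vertex         84
take 2 rows with smallest reorder:
          reorder
supplier         
Globex         23
Vertex         84
add column reorder_plus_2 = t['reorder'] + 2:
          reorder  reorder_plus_2
supplier                         
Globex         23              25
Vertex         84              86
Hence 111.

111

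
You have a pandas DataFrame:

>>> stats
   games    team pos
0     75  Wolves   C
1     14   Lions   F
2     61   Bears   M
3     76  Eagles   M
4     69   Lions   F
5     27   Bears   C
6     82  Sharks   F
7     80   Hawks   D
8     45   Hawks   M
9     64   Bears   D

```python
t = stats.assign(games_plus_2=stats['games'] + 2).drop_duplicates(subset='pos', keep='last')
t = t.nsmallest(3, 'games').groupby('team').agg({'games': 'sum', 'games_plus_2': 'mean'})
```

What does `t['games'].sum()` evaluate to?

136

add column games_plus_2 = stats['games'] + 2:
   games    team pos  games_plus_2
0     75  Wolves   C            77
1     14   Lions   F            16
2     61   Bears   M            63
3     76  Eagles   M            78
4     69   Lions   F            71
5     27   Bears   C            29
6     82  Sharks   F            84
7     80   Hawks   D            82
8     45   Hawks   M            47
9     64   Bears   D            66
drop duplicate pos (keep=last):
   games    team pos  games_plus_2
5     27   Bears   C            29
6     82  Sharks   F            84
8     45   Hawks   M            47
9     64   Bears   D            66
take 3 rows with smallest games:
   games   team pos  games_plus_2
5     27  Bears   C            29
8     45  Hawks   M            47
9     64  Bears   D            66
group by team: sum(games), mean(games_plus_2):
       games  games_plus_2
team                      
Bears     91          47.5
Hawks     45          47.0
So sum() = 136.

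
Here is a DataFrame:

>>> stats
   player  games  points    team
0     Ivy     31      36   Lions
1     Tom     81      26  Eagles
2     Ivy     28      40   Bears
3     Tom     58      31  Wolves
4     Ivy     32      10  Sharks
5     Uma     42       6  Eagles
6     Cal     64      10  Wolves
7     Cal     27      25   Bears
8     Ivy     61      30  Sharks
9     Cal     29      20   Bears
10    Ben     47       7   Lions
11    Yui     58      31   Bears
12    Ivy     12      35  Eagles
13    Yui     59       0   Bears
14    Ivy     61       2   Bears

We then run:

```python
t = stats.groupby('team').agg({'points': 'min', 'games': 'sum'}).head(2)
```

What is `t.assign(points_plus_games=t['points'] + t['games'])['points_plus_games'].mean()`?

group by team: min(points), sum(games):
        points  games
team                 
Bears        0    262
Eagles       6    135
Lions        7     78
Sharks      10     93
Wolves      10    122
take first 2 rows:
        points  games
team                 
Bears        0    262
Eagles       6    135
add column points_plus_games = t['points'] + t['games']:
        points  games  points_plus_games
team                                    
Bears        0    262                262
Eagles       6    135                141
Finally, mean of column 'points_plus_games' = 201.5.

201.5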